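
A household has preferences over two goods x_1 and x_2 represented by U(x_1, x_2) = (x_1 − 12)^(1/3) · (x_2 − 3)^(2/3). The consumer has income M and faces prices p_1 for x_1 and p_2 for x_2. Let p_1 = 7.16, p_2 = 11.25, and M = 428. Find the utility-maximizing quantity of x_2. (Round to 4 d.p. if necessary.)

Substituting into the budget: x_1* = 12 + 1/3·(M − 12·p_1 − 3·p_2)/p_1, and x_2* = 3 + 2/3·(…)/p_2.
Discretionary income = 428 − 12·7.16 − 3·11.25 = 308.33; x_2* = 3 + 2/3·308.33/11.25 = 21.2714.

x_2* = 21.2714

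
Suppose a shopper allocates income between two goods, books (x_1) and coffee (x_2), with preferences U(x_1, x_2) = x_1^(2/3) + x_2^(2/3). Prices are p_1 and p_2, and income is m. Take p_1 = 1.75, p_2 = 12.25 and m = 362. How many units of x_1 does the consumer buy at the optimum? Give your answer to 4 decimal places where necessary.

MU_x_1 ∝ x_1^(-1/3), MU_x_2 ∝ x_2^(-1/3), so MRS = (x_2/x_1)^(1/3) = p_1/p_2.
Solve for the ratio: x_2/x_1 = [p_1/p_2]^(3).
Substitute x_2 = (x_2/x_1)·x_1 into the budget: x_1* = m/(p_1 + p_2·(x_2/x_1)).
Numerically x_2/x_1 = 0.002915, so x_1* = 362/(1.75 + 12.25·0.002915) = 202.72.

x_1* = 202.72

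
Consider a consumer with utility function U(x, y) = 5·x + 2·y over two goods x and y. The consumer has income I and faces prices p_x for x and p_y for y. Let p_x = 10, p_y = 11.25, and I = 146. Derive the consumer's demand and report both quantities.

Numerically: x* = 14.6, y* = 0.

x* = 14.6, y* = 0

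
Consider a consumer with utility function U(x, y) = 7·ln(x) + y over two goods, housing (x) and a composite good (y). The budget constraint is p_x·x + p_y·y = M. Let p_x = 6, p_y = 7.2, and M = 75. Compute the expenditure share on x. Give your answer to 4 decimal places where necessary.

share on x = 0.672

MU_x = 7/x, MU_y = 1. Tangency: 7/x = p_x/p_y.
So x*(p_x,p_y) = 7·p_y/p_x, independent of income; and y* = (M − 7·p_y)/p_y.
At the given prices: x* = 7·7.2/6 = 8.4, and y* = 3.4167.
Expenditure on x: 6·8.4 = 50.4; share = 0.672.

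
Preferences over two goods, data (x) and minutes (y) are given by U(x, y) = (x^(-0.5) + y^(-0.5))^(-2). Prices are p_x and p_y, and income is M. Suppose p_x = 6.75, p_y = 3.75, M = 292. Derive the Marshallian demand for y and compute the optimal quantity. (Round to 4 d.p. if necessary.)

From the CES first-order condition, (y/x)^(1.5) = p_x/p_y.
Solve for the ratio: y/x = [p_x/p_y]^(2/3).
With the ratio pinned down, the budget gives x* = M/(p_x + p_y·(y/x)) and y* = (y/x)·x*.
Numerically y/x = 1.479727, so x* = 292/(6.75 + 3.75·1.479727) = 23.7418 and y* = 1.479727·23.7418 = 35.1314.

y* = 35.1314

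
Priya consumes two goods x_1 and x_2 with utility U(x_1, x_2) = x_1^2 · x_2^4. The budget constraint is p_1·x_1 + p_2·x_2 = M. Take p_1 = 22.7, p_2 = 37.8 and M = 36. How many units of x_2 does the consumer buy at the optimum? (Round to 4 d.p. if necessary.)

x_2* = 0.6349

Tangency: MRS = (1/2)·x_2/x_1 = p_1/p_2.
Rearranging, p_2·x_2 = 2·p_1·x_1. Substituting into the budget gives p_1·x_1·(1 + 2) = M.
Demand: x_1*(p_1,p_2,M) = 1/3·M/p_1 and x_2* = 2/3·M/p_2.
At p_1=22.7, p_2=37.8, M=36: x_2* = 2/3·36/37.8 = 0.6349.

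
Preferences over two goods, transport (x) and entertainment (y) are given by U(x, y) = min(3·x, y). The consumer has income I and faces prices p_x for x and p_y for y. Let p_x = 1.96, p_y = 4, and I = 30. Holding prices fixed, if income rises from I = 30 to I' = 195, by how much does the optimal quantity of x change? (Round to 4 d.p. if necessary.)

Δx* = 11.8195

Leontief preferences: the optimum is at the kink where x/1 = y/3, i.e. y = 3·x.
Budget: p_x·x + p_y·3·x = I, so (p_x + 3·p_y)·x = I.
Demand: x*(p_x,p_y,I) = I/(p_x + 3·p_y), y* = 3·I/(p_x + 3·p_y).
Here 1.96 + 3·4 = 13.96, giving x* = 2.149.
At I' = 195: x* = 13.9685. Change: 13.9685 − 2.149 = 11.8195.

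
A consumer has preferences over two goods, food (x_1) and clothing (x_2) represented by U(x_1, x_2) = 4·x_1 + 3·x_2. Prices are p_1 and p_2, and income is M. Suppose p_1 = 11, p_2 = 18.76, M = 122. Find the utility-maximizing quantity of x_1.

x_1* = 11.0909

Perfect substitutes: compare marginal utility per dollar. 4/p_1 vs 3/p_2 → 0.3636 vs 0.1599.
x_1 gives more utility per dollar, so spend all income on x_1: x_1* = M/p_1, x_2* = 0.
Numerically: x_1* = 11.0909, x_2* = 0.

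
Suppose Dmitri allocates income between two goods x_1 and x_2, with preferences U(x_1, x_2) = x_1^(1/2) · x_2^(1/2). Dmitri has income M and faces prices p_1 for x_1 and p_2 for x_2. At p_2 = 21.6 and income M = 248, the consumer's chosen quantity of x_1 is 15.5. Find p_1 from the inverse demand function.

The MRS is x_2/x_1. Set MRS = p_1/p_2.
So 0.5·p_2·x_2 = 0.5·p_1·x_1; combined with the budget, a share 0.5 of income goes to x_1.
Demand: x_1*(p_1,p_2,M) = 0.5·M/p_1 and x_2* = 0.5·M/p_2.
Set x_1* = 15.5 in the demand function and solve for p_1: p_1 = 8.

p_1 = 8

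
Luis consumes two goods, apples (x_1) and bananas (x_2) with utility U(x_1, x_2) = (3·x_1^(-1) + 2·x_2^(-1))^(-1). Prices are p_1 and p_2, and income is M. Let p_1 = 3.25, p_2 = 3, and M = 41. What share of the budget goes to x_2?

share on x_2 = 0.4396

MU_x_1 ∝ 3·x_1^(-2), MU_x_2 ∝ 2·x_2^(-2), so MRS = (3/2)·(x_2/x_1)^(2) = p_1/p_2.
Solve for the ratio: x_2/x_1 = [(2/3)·p_1/p_2]^(0.5).
Substitute x_2 = (x_2/x_1)·x_1 into the budget: x_1* = M/(p_1 + p_2·(x_2/x_1)).
Numerically x_2/x_1 = 0.849837, so x_1* = 41/(3.25 + 3·0.849837) = 7.0696 and x_2* = 0.849837·7.0696 = 6.008.
Expenditure on x_2: 3·6.008 = 18.0239; share = 0.4396.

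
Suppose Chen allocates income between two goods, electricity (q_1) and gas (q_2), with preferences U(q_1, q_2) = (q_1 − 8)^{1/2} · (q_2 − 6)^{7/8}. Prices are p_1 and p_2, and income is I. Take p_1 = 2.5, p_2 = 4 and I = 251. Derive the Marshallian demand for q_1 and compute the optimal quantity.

q_1* = 38.1091

Let q_1' = q_1−8, q_2' = q_2−6. MRS = (4/7)·q_2'/q_1' = p_1/p_2.
Substituting into the budget: q_1* = 8 + 4/11·(I − 8·p_1 − 6·p_2)/p_1, and q_2* = 6 + 7/11·(…)/p_2.
Discretionary income = 251 − 8·2.5 − 6·4 = 207; q_1* = 8 + 4/11·207/2.5 = 38.1091.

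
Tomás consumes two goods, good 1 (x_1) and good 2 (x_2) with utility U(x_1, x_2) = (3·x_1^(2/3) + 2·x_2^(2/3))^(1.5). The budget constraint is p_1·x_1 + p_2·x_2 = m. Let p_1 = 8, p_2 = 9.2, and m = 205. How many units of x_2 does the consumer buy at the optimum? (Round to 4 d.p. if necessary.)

x_2* = 4.0785

MRS = MU_x_1/MU_x_2 = (3/2)·(x_2/x_1)^(1/3). Set equal to p_1/p_2.
Solve for the ratio: x_2/x_1 = [(2/3)·p_1/p_2]^(3).
With the ratio pinned down, the budget gives x_1* = m/(p_1 + p_2·(x_2/x_1)) and x_2* = (x_2/x_1)·x_1*.
Numerically x_2/x_1 = 0.19482, so x_1* = 205/(8 + 9.2·0.19482) = 20.9347 and x_2* = 0.19482·20.9347 = 4.0785.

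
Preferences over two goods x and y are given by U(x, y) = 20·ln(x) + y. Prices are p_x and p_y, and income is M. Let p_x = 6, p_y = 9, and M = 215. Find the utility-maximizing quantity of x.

x* = 30

So x*(p_x,p_y) = 20·p_y/p_x, independent of income; and y* = (M − 20·p_y)/p_y.
At the given prices: x* = 20·9/6 = 30.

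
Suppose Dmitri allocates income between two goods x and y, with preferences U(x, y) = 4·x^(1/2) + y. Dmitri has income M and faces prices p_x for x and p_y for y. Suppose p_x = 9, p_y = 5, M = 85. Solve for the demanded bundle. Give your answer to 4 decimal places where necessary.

Plugging in: x* = (2·5/9)² = 1.2346, y* = 14.7778.

x* = 1.2346, y* = 14.7778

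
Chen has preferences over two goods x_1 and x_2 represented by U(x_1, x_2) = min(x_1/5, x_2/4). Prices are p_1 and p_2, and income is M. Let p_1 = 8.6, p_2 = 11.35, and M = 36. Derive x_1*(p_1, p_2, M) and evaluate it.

x_1* = 2.0362

Leontief preferences: the optimum is at the kink where x_1/5 = x_2/4, i.e. x_2 = (4/5)·x_1.
Budget: p_1·x_1 + p_2·(4/5)·x_1 = M, so (5·p_1 + 4·p_2)·x_1 = 5·M.
Demand: x_1*(p_1,p_2,M) = 5·M/(5·p_1 + 4·p_2), x_2* = 4·M/(5·p_1 + 4·p_2).
Here 5·8.6 + 4·11.35 = 88.4, giving x_1* = 2.0362.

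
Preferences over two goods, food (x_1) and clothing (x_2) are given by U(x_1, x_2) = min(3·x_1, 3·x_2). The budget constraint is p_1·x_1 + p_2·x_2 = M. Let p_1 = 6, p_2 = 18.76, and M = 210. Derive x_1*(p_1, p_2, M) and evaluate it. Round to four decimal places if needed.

x_1* = 8.4814

With perfect complements, no substitution: consume in ratio x_1:x_2 = 3:3.
Budget: p_1·x_1 + p_2·x_1 = M, so (3·p_1 + 3·p_2)·x_1 = 3·M.
Demand: x_1*(p_1,p_2,M) = 3·M/(3·p_1 + 3·p_2), x_2* = 3·M/(3·p_1 + 3·p_2).
Here 3·6 + 3·18.76 = 74.28, giving x_1* = 8.4814.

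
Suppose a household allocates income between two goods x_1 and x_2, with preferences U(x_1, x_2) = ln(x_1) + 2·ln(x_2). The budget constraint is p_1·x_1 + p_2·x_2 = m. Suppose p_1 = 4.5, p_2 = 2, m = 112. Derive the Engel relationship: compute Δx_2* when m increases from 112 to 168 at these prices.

Tangency: MRS = (1/2)·x_2/x_1 = p_1/p_2.
So p_2·x_2 = 2·p_1·x_1; combined with the budget, a share 1/3 of income goes to x_1.
Demand: x_1*(p_1,p_2,m) = 1/3·m/p_1 and x_2* = 2/3·m/p_2.
At p_1=4.5, p_2=2, m=112: x_2* = 2/3·112/2 = 37.3333.
At m' = 168: x_2* = 56. Change: 56 − 37.3333 = 18.6667.

Δx_2* = 18.6667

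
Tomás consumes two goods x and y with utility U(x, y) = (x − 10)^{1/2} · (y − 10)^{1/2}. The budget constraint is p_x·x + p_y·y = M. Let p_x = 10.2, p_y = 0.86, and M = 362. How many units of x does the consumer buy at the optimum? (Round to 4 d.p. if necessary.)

x* = 22.3235

MRS = (y−10)/(x−10). Tangency with p_x/p_y gives y−10 = (p_x/p_y)·(x−10).
Substituting into the budget: x* = 10 + 0.5·(M − 10·p_x − 10·p_y)/p_x, and y* = 10 + 0.5·(…)/p_y.
Discretionary income = 362 − 10·10.2 − 10·0.86 = 251.4; x* = 10 + 0.5·251.4/10.2 = 22.3235.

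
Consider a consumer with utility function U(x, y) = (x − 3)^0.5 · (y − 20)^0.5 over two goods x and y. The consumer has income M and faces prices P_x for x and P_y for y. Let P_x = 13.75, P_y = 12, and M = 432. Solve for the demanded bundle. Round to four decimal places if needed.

x* = 8.4818, y* = 26.2812

Let x' = x−3, y' = y−20. MRS = y'/x' = P_x/P_y.
Substituting into the budget: x* = 3 + 0.5·(M − 3·P_x − 20·P_y)/P_x, and y* = 20 + 0.5·(…)/P_y.
Discretionary income = 432 − 3·13.75 − 20·12 = 150.75; x* = 3 + 0.5·150.75/13.75 = 8.4818; y* = 20 + 0.5·150.75/12 = 26.2812.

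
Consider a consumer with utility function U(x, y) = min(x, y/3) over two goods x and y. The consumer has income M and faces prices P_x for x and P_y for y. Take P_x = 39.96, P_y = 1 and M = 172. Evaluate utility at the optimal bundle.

Leontief preferences: the optimum is at the kink where x/1 = y/3, i.e. y = 3·x.
Budget: P_x·x + P_y·3·x = M, so (P_x + 3·P_y)·x = M.
Demand: x*(P_x,P_y,M) = M/(P_x + 3·P_y), y* = 3·M/(P_x + 3·P_y).
Here 39.96 + 3·1 = 42.96, giving x* = 4.0037 and y* = 12.0112.
Utility at the optimum: U(4.0037, 12.0112) = 4.0037.

V = 4.0037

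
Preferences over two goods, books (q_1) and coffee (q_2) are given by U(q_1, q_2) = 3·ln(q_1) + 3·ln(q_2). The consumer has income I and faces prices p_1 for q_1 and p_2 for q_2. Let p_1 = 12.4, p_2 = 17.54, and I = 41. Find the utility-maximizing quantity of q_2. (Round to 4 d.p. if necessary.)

q_2* = 1.1688

The MRS is q_2/q_1. Set MRS = p_1/p_2.
So 3·p_2·q_2 = 3·p_1·q_1; combined with the budget, a share 0.5 of income goes to q_1.
Demand: q_1*(p_1,p_2,I) = 0.5·I/p_1 and q_2* = 0.5·I/p_2.
At p_1=12.4, p_2=17.54, I=41: q_2* = 0.5·41/17.54 = 1.1688.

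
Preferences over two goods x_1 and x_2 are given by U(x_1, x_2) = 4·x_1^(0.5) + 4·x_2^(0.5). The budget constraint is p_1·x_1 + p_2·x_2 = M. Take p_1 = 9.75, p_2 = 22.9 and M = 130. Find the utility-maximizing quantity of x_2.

From the CES first-order condition, (x_2/x_1)^(0.5) = p_1/p_2.
Solve for the ratio: x_2/x_1 = [p_1/p_2]^(2).
With the ratio pinned down, the budget gives x_1* = M/(p_1 + p_2·(x_2/x_1)) and x_2* = (x_2/x_1)·x_1*.
Numerically x_2/x_1 = 0.181275, so x_1* = 130/(9.75 + 22.9·0.181275) = 9.3517 and x_2* = 0.181275·9.3517 = 1.6952.

x_2* = 1.6952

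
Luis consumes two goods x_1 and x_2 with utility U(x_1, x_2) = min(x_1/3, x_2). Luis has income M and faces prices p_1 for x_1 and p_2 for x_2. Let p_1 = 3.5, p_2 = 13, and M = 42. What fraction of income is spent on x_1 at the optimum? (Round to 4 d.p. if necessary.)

Leontief preferences: the optimum is at the kink where x_1/3 = x_2/1, i.e. x_2 = (1/3)·x_1.
Budget: p_1·x_1 + p_2·(1/3)·x_1 = M, so (3·p_1 + p_2)·x_1 = 3·M.
Demand: x_1*(p_1,p_2,M) = 3·M/(3·p_1 + p_2), x_2* = M/(3·p_1 + p_2).
Here 3·3.5 + 13 = 23.5, giving x_1* = 5.3617 and x_2* = 1.7872.
Expenditure on x_1: 3.5·5.3617 = 18.766; share = 0.4468.

share on x_1 = 0.4468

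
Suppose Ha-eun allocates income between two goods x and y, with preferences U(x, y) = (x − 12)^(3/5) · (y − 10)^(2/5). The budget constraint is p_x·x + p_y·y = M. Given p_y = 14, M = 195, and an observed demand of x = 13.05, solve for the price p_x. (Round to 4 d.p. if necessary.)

MRS = (3/2)·(y−10)/(x−12). Tangency with p_x/p_y gives y−10 = (2/3)·(p_x/p_y)·(x−12).
After buying the subsistence bundle (12, 10), a share 0.6 of the remaining income goes to x: x* = 12 + 0.6·(M − 12p_x − 10p_y)/p_x.
Set x* = 13.05 in the demand function and solve for p_x: p_x = 4.

p_x = 4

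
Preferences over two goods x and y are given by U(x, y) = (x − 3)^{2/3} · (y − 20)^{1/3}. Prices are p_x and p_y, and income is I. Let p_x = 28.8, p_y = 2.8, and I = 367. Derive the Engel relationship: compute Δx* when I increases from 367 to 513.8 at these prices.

Discretionary income = 367 − 3·28.8 − 20·2.8 = 224.6; x* = 3 + 2/3·224.6/28.8 = 8.1991.
At I' = 513.8: x* = 11.5972. Change: 11.5972 − 8.1991 = 3.3981.

Δx* = 3.3981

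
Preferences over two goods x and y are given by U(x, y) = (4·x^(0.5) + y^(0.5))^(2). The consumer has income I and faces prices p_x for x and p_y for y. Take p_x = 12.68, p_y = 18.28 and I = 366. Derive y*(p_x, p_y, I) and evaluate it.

MU_x ∝ 4·x^(-0.5), MU_y ∝ y^(-0.5), so MRS = 4·(y/x)^(0.5) = p_x/p_y.
Solve for the ratio: y/x = [(1/4)·p_x/p_y]^(2).
Substitute y = (y/x)·x into the budget: x* = I/(p_x + p_y·(y/x)).
Numerically y/x = 0.030072, so x* = 366/(12.68 + 18.28·0.030072) = 27.665 and y* = 0.030072·27.665 = 0.8319.

y* = 0.8319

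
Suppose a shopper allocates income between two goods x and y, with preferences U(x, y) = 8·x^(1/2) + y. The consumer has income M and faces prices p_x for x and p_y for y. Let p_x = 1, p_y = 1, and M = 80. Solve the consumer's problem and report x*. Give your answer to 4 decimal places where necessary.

Solve: √x = 4·p_y/p_x, so x*(p_x,p_y) = (4·p_y/p_x)², and y* = (M − p_x·x*)/p_y.
Plugging in: x* = (4·1/1)² = 16.

x* = 16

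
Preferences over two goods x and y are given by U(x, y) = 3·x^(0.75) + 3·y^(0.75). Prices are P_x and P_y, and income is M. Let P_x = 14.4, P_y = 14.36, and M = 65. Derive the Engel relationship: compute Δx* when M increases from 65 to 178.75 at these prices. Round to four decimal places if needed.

MRS = MU_x/MU_y = (y/x)^(0.25). Set equal to P_x/P_y.
Solve for the ratio: y/x = [P_x/P_y]^(4).
With the ratio pinned down, the budget gives x* = M/(P_x + P_y·(y/x)) and y* = (y/x)·x*.
Numerically y/x = 1.011189, so x* = 65/(14.4 + 14.36·1.011189) = 2.2475.
At M' = 178.75: x* = 6.1807. Change: 6.1807 − 2.2475 = 3.9332.

Δx* = 3.9332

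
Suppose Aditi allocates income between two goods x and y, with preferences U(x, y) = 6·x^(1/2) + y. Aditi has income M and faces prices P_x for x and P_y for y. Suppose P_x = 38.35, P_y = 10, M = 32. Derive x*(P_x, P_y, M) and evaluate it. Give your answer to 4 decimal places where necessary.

Utility is quasi-linear in y; the FOC for x is 3/√x = P_x/P_y.
Thus x* = (3·P_y/P_x)² — independent of M — with the rest of income spent on y.
Plugging in: x* = (3·10/38.35)² = 0.6119.

x* = 0.6119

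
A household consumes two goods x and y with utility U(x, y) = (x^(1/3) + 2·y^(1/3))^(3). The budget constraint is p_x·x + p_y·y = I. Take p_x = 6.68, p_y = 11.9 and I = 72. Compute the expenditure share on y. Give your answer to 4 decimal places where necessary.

share on y = 0.6794

Substitute y = (y/x)·x into the budget: x* = I/(p_x + p_y·(y/x)).
Numerically y/x = 1.189568, so x* = 72/(6.68 + 11.9·1.189568) = 3.4556 and y* = 1.189568·3.4556 = 4.1106.
Expenditure on y: 11.9·4.1106 = 48.9167; share = 0.6794.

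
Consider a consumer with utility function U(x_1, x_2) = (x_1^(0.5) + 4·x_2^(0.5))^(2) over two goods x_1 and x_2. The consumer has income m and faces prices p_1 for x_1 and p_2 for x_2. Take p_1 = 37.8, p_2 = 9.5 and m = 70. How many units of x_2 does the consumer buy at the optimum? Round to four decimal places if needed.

From the CES first-order condition, (1/4)·(x_2/x_1)^(0.5) = p_1/p_2.
Solve for the ratio: x_2/x_1 = [4·p_1/p_2]^(2).
With the ratio pinned down, the budget gives x_1* = m/(p_1 + p_2·(x_2/x_1)) and x_2* = (x_2/x_1)·x_1*.
Numerically x_2/x_1 = 253.312355, so x_1* = 70/(37.8 + 9.5·253.312355) = 0.0286 and x_2* = 253.312355·0.0286 = 7.2545.

x_2* = 7.2545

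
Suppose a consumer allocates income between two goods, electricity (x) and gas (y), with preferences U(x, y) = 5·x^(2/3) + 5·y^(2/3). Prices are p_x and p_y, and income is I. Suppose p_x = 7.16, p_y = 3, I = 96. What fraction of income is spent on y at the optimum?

share on y = 0.8507

Numerically y/x = 13.594878, so x* = 96/(7.16 + 3·13.594878) = 2.0023 and y* = 13.594878·2.0023 = 27.2212.
Expenditure on y: 3·27.2212 = 81.6635; share = 0.8507.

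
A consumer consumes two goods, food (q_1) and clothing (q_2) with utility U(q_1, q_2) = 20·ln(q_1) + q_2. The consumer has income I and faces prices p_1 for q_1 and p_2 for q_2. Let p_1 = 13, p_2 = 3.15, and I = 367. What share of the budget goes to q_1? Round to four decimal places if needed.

At the given prices: q_1* = 20·3.15/13 = 4.8462, and q_2* = 96.5079.
Expenditure on q_1: 13·4.8462 = 63; share = 0.1717.

share on q_1 = 0.1717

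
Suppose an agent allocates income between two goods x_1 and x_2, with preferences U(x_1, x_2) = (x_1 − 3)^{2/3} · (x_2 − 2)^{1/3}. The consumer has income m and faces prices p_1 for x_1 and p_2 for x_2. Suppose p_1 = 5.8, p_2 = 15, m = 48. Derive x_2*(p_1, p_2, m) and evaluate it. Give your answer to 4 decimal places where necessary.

x_2* = 2.0133

Discretionary income = 48 − 3·5.8 − 2·15 = 0.6; x_2* = 2 + 1/3·0.6/15 = 2.0133.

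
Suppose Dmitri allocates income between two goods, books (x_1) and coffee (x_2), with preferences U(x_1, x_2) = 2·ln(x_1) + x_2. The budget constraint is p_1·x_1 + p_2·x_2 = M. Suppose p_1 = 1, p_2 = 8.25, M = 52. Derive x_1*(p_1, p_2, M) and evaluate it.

x_1* = 16.5

Set MRS = p_1/p_2: (2/x_1)/1 = p_1/p_2.
So x_1*(p_1,p_2) = 2·p_2/p_1, independent of income; and x_2* = (M − 2·p_2)/p_2.
At the given prices: x_1* = 2·8.25/1 = 16.5.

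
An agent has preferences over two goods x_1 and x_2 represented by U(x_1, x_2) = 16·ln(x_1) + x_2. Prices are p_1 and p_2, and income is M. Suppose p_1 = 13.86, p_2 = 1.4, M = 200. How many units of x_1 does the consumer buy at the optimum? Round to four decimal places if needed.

Set MRS = p_1/p_2: (16/x_1)/1 = p_1/p_2.
So x_1*(p_1,p_2) = 16·p_2/p_1, independent of income; and x_2* = (M − 16·p_2)/p_2.
At the given prices: x_1* = 16·1.4/13.86 = 1.6162.

x_1* = 1.6162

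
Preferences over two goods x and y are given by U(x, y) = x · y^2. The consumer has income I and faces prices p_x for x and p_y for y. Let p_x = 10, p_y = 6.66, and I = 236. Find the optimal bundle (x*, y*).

x* = 7.8667, y* = 23.6236

The MRS is (1/2)·y/x. Set MRS = p_x/p_y.
Rearranging, p_y·y = 2·p_x·x. Substituting into the budget gives p_x·x·(1 + 2) = I.
Demand: x*(p_x,p_y,I) = 1/3·I/p_x and y* = 2/3·I/p_y.
At p_x=10, p_y=6.66, I=236: x* = 1/3·236/10 = 7.8667, y* = 23.6236.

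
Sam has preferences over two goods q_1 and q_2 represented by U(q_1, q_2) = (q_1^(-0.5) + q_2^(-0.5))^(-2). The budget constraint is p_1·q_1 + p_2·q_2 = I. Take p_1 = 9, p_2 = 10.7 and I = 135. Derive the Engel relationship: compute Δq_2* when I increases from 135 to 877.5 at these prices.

Δq_2* = 35.6965

MU_q_1 ∝ q_1^(-1.5), MU_q_2 ∝ q_2^(-1.5), so MRS = (q_2/q_1)^(1.5) = p_1/p_2.
Hence q_2/q_1 = (p_1/p_2)^(1/(1.5)), i.e. raised to the 2/3 power.
Substitute q_2 = (q_2/q_1)·q_1 into the budget: q_1* = I/(p_1 + p_2·(q_2/q_1)).
Numerically q_2/q_1 = 0.891058, so q_1* = 135/(9 + 10.7·0.891058) = 7.2838 and q_2* = 0.891058·7.2838 = 6.4903.
At I' = 877.5: q_2* = 42.1868. Change: 42.1868 − 6.4903 = 35.6965.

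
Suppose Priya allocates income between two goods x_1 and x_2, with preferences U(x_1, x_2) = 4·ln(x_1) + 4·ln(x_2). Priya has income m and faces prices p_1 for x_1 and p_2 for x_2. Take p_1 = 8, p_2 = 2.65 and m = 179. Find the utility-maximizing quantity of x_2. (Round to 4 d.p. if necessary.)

MU_x_1/MU_x_2 = (4·x_2)/(4·x_1); tangency sets this equal to p_1/p_2.
So 4·p_2·x_2 = 4·p_1·x_1; combined with the budget, a share 0.5 of income goes to x_1.
Demand: x_1*(p_1,p_2,m) = 0.5·m/p_1 and x_2* = 0.5·m/p_2.
At p_1=8, p_2=2.65, m=179: x_2* = 0.5·179/2.65 = 33.7736.

x_2* = 33.7736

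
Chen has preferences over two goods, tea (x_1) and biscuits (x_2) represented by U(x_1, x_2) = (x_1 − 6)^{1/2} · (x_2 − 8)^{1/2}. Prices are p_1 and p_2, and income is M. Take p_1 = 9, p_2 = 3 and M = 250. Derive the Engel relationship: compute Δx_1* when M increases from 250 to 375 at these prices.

Δx_1* = 6.9444

After buying the subsistence bundle (6, 8), a share 0.5 of the remaining income goes to x_1: x_1* = 6 + 0.5·(M − 6p_1 − 8p_2)/p_1.
Discretionary income = 250 − 6·9 − 8·3 = 172; x_1* = 6 + 0.5·172/9 = 15.5556.
At M' = 375: x_1* = 22.5. Change: 22.5 − 15.5556 = 6.9444.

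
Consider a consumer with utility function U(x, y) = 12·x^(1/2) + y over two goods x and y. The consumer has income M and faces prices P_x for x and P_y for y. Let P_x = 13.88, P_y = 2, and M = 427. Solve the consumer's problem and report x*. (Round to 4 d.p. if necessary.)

x* = 0.7475

MU_x = 6/√x, MU_y = 1. Tangency: 6/√x = P_x/P_y.
Thus x* = (6·P_y/P_x)² — independent of M — with the rest of income spent on y.
Plugging in: x* = (6·2/13.88)² = 0.7475.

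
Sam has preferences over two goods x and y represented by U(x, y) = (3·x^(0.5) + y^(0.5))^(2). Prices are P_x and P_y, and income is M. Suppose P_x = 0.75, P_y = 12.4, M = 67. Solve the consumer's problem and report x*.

x* = 88.737

Numerically y/x = 0.000406, so x* = 67/(0.75 + 12.4·0.000406) = 88.737.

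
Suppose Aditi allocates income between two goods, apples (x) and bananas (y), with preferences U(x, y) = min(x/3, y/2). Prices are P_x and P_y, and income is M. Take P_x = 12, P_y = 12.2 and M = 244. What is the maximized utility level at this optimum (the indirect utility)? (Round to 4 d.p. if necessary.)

V = 4.0397

Demand: x*(P_x,P_y,M) = 3·M/(3·P_x + 2·P_y), y* = 2·M/(3·P_x + 2·P_y).
Here 3·12 + 2·12.2 = 60.4, giving x* = 12.1192 and y* = 8.0795.
Utility at the optimum: U(12.1192, 8.0795) = 4.0397.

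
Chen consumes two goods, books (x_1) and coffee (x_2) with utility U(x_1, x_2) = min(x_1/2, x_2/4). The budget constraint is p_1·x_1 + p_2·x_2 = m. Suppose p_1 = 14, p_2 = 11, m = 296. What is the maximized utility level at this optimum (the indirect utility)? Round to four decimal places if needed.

V = 4.1111

Leontief preferences: the optimum is at the kink where x_1/2 = x_2/4, i.e. x_2 = 2·x_1.
Budget: p_1·x_1 + p_2·2·x_1 = m, so (2·p_1 + 4·p_2)·x_1 = 2·m.
Demand: x_1*(p_1,p_2,m) = 2·m/(2·p_1 + 4·p_2), x_2* = 4·m/(2·p_1 + 4·p_2).
Here 2·14 + 4·11 = 72, giving x_1* = 8.2222 and x_2* = 16.4444.
Utility at the optimum: U(8.2222, 16.4444) = 4.1111.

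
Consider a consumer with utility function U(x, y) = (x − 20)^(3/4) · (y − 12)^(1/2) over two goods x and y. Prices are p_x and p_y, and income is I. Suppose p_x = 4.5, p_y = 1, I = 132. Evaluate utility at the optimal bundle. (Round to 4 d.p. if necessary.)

Let x' = x−20, y' = y−12. MRS = (3/2)·y'/x' = p_x/p_y.
Substituting into the budget: x* = 20 + 0.6·(I − 20·p_x − 12·p_y)/p_x, and y* = 12 + 0.4·(…)/p_y.
Discretionary income = 132 − 20·4.5 − 12·1 = 30; x* = 20 + 0.6·30/4.5 = 24; y* = 12 + 0.4·30/1 = 24.
Utility at the optimum: U(24, 24) = 9.798.

V = 9.798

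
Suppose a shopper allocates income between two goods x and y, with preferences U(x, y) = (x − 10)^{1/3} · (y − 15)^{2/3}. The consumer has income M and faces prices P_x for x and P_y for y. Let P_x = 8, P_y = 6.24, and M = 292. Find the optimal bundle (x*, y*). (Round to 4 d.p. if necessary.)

x* = 14.9333, y* = 27.6496

MRS = (1/2)·(y−15)/(x−10). Tangency with P_x/P_y gives y−15 = 2·(P_x/P_y)·(x−10).
After buying the subsistence bundle (10, 15), a share 1/3 of the remaining income goes to x: x* = 10 + 1/3·(M − 10P_x − 15P_y)/P_x.
Discretionary income = 292 − 10·8 − 15·6.24 = 118.4; x* = 10 + 1/3·118.4/8 = 14.9333; y* = 15 + 2/3·118.4/6.24 = 27.6496.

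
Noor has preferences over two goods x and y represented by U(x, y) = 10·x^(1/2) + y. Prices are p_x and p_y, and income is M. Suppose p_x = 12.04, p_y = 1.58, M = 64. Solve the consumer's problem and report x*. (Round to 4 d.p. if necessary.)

x* = 0.4305

MU_x = 5/√x, MU_y = 1. Tangency: 5/√x = p_x/p_y.
Thus x* = (5·p_y/p_x)² — independent of M — with the rest of income spent on y.
Plugging in: x* = (5·1.58/12.04)² = 0.4305.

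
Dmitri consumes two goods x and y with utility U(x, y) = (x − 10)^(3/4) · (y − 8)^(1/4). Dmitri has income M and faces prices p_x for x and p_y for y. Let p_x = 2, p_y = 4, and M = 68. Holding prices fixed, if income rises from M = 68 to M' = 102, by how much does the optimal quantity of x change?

Δx* = 12.75

This is Cobb-Douglas in (x−10, y−8): tangency gives 0.75·p_y·(y−8) = 0.25·p_x·(x−10).
Substituting into the budget: x* = 10 + 0.75·(M − 10·p_x − 8·p_y)/p_x, and y* = 8 + 0.25·(…)/p_y.
Discretionary income = 68 − 10·2 − 8·4 = 16; x* = 10 + 0.75·16/2 = 16.
At M' = 102: x* = 28.75. Change: 28.75 − 16 = 12.75.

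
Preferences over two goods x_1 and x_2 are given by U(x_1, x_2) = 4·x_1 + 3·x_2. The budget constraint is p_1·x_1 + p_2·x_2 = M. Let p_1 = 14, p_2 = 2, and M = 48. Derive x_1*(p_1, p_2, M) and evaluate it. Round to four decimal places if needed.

x_2 gives more utility per dollar, so spend all income on x_2: x_2* = M/p_2, x_1* = 0.
Numerically: x_1* = 0, x_2* = 24.

x_1* = 0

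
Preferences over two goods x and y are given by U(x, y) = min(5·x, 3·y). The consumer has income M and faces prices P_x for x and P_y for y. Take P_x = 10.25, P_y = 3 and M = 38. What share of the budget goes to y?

Demand: x*(P_x,P_y,M) = 3·M/(3·P_x + 5·P_y), y* = 5·M/(3·P_x + 5·P_y).
Here 3·10.25 + 5·3 = 45.75, giving x* = 2.4918 and y* = 4.153.
Expenditure on y: 3·4.153 = 12.459; share = 0.3279.

share on y = 0.3279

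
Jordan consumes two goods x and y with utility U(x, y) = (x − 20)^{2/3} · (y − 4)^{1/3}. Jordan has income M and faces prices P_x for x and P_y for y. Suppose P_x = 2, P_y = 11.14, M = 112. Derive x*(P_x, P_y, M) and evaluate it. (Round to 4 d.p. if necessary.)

Let x' = x−20, y' = y−4. MRS = 2·y'/x' = P_x/P_y.
After buying the subsistence bundle (20, 4), a share 2/3 of the remaining income goes to x: x* = 20 + 2/3·(M − 20P_x − 4P_y)/P_x.
Discretionary income = 112 − 20·2 − 4·11.14 = 27.44; x* = 20 + 2/3·27.44/2 = 29.1467.

x* = 29.1467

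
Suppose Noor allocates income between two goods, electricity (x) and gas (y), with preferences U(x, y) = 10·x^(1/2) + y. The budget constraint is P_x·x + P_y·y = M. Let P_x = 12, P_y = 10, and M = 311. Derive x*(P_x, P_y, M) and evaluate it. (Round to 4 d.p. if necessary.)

Plugging in: x* = (5·10/12)² = 17.3611.

x* = 17.3611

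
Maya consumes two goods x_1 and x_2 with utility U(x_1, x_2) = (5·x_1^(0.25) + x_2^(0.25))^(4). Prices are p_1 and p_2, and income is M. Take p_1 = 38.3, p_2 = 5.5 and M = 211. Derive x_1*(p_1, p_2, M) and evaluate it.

x_1* = 4.5033

MRS = MU_x_1/MU_x_2 = 5·(x_2/x_1)^(0.75). Set equal to p_1/p_2.
Hence x_2/x_1 = ((1/5)·p_1/p_2)^(1/(0.75)), i.e. raised to the 4/3 power.
With the ratio pinned down, the budget gives x_1* = M/(p_1 + p_2·(x_2/x_1)) and x_2* = (x_2/x_1)·x_1*.
Numerically x_2/x_1 = 1.555326, so x_1* = 211/(38.3 + 5.5·1.555326) = 4.5033.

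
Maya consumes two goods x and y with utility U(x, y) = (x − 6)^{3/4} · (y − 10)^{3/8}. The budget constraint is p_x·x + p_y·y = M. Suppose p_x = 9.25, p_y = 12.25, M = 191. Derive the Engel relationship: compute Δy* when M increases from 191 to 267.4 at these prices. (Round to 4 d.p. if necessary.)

Δy* = 2.0789

MRS = 2·(y−10)/(x−6). Tangency with p_x/p_y gives y−10 = (1/2)·(p_x/p_y)·(x−6).
After buying the subsistence bundle (6, 10), a share 2/3 of the remaining income goes to x: x* = 6 + 2/3·(M − 6p_x − 10p_y)/p_x.
Discretionary income = 191 − 6·9.25 − 10·12.25 = 13; y* = 10 + 1/3·13/12.25 = 10.3537.
At M' = 267.4: y* = 12.4327. Change: 12.4327 − 10.3537 = 2.0789.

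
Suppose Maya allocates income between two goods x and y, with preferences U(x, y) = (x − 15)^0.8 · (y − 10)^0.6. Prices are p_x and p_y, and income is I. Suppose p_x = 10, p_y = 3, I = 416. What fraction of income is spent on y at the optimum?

share on y = 0.3152

Let x' = x−15, y' = y−10. MRS = (4/3)·y'/x' = p_x/p_y.
Substituting into the budget: x* = 15 + 4/7·(I − 15·p_x − 10·p_y)/p_x, and y* = 10 + 3/7·(…)/p_y.
Discretionary income = 416 − 15·10 − 10·3 = 236; x* = 15 + 4/7·236/10 = 28.4857; y* = 10 + 3/7·236/3 = 43.7143.
Expenditure on y: 3·43.7143 = 131.1429; share = 0.3152.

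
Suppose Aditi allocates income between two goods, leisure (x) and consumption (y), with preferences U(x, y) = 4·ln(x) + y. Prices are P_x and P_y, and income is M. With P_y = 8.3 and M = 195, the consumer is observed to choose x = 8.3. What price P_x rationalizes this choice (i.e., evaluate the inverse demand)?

P_x = 4

Set MRS = P_x/P_y: (4/x)/1 = P_x/P_y.
So x*(P_x,P_y) = 4·P_y/P_x, independent of income; and y* = (M − 4·P_y)/P_y.
Set x* = 8.3 in the demand function and solve for P_x: P_x = 4.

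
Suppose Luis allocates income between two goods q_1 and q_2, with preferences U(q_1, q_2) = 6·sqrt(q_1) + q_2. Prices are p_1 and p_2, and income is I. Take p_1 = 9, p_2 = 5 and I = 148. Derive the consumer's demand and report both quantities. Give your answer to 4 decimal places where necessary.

Utility is quasi-linear in q_2; the FOC for q_1 is 3/√q_1 = p_1/p_2.
Thus q_1* = (3·p_2/p_1)² — independent of I — with the rest of income spent on q_2.
Plugging in: q_1* = (3·5/9)² = 2.7778, q_2* = 24.6.

q_1* = 2.7778, q_2* = 24.6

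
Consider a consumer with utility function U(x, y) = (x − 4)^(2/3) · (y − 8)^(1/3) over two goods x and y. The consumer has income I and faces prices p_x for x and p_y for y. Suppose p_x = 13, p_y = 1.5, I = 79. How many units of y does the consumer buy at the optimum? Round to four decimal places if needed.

y* = 11.3333

Let x' = x−4, y' = y−8. MRS = 2·y'/x' = p_x/p_y.
Substituting into the budget: x* = 4 + 2/3·(I − 4·p_x − 8·p_y)/p_x, and y* = 8 + 1/3·(…)/p_y.
Discretionary income = 79 − 4·13 − 8·1.5 = 15; y* = 8 + 1/3·15/1.5 = 11.3333.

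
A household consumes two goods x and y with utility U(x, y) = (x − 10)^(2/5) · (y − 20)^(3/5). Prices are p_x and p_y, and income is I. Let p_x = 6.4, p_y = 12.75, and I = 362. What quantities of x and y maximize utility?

x* = 12.6875, y* = 22.0235

This is Cobb-Douglas in (x−10, y−20): tangency gives 0.4·p_y·(y−20) = 0.6·p_x·(x−10).
Substituting into the budget: x* = 10 + 0.4·(I − 10·p_x − 20·p_y)/p_x, and y* = 20 + 0.6·(…)/p_y.
Discretionary income = 362 − 10·6.4 − 20·12.75 = 43; x* = 10 + 0.4·43/6.4 = 12.6875; y* = 20 + 0.6·43/12.75 = 22.0235.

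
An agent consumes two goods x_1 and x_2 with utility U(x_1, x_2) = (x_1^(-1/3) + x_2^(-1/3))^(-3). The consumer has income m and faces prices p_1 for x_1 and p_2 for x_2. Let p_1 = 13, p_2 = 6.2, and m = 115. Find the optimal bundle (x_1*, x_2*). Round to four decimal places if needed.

From the CES first-order condition, (x_2/x_1)^(4/3) = p_1/p_2.
Hence x_2/x_1 = (p_1/p_2)^(1/(4/3)), i.e. raised to the 0.75 power.
With the ratio pinned down, the budget gives x_1* = m/(p_1 + p_2·(x_2/x_1)) and x_2* = (x_2/x_1)·x_1*.
Numerically x_2/x_1 = 1.742464, so x_1* = 115/(13 + 6.2·1.742464) = 4.8313 and x_2* = 1.742464·4.8313 = 8.4183.

x_1* = 4.8313, x_2* = 8.4183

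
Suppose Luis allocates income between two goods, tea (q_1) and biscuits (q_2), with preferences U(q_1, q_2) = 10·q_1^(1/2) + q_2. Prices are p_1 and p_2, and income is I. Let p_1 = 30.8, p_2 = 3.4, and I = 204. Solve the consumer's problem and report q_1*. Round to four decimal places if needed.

Set MRS = p_1/p_2: 5·q_1^(−1/2) = p_1/p_2.
Solve: √q_1 = 5·p_2/p_1, so q_1*(p_1,p_2) = (5·p_2/p_1)², and q_2* = (I − p_1·q_1*)/p_2.
Plugging in: q_1* = (5·3.4/30.8)² = 0.3046.

q_1* = 0.3046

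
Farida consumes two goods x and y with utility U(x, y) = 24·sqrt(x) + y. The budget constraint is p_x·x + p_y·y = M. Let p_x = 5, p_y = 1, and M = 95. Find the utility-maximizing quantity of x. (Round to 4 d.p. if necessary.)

x* = 5.76

Utility is quasi-linear in y; the FOC for x is 12/√x = p_x/p_y.
Solve: √x = 12·p_y/p_x, so x*(p_x,p_y) = (12·p_y/p_x)², and y* = (M − p_x·x*)/p_y.
Plugging in: x* = (12·1/5)² = 5.76.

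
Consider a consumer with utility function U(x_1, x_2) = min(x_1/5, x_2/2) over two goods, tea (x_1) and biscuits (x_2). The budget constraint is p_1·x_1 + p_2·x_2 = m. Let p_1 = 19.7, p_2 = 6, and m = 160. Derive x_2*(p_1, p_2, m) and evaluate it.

With perfect complements, no substitution: consume in ratio x_1:x_2 = 5:2.
Budget: p_1·x_1 + p_2·(2/5)·x_1 = m, so (5·p_1 + 2·p_2)·x_1 = 5·m.
Demand: x_1*(p_1,p_2,m) = 5·m/(5·p_1 + 2·p_2), x_2* = 2·m/(5·p_1 + 2·p_2).
Here 5·19.7 + 2·6 = 110.5, giving x_2* = 2.8959.

x_2* = 2.8959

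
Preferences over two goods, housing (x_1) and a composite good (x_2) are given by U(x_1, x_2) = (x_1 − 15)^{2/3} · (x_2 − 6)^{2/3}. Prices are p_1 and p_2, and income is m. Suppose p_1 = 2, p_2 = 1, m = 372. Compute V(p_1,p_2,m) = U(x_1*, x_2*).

This is Cobb-Douglas in (x_1−15, x_2−6): tangency gives 2/3·p_2·(x_2−6) = 2/3·p_1·(x_1−15).
Substituting into the budget: x_1* = 15 + 0.5·(m − 15·p_1 − 6·p_2)/p_1, and x_2* = 6 + 0.5·(…)/p_2.
Discretionary income = 372 − 15·2 − 6·1 = 336; x_1* = 15 + 0.5·336/2 = 99; x_2* = 6 + 0.5·336/1 = 174.
Utility at the optimum: U(99, 174) = 583.9725.

V = 583.9725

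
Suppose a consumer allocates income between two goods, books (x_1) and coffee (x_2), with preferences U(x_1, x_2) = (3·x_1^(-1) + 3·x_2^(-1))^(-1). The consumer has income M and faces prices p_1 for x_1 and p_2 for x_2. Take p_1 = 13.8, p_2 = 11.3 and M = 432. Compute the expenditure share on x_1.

share on x_1 = 0.525

With the ratio pinned down, the budget gives x_1* = M/(p_1 + p_2·(x_2/x_1)) and x_2* = (x_2/x_1)·x_1*.
Numerically x_2/x_1 = 1.105097, so x_1* = 432/(13.8 + 11.3·1.105097) = 16.4336 and x_2* = 1.105097·16.4336 = 18.1607.
Expenditure on x_1: 13.8·16.4336 = 226.7838; share = 0.525.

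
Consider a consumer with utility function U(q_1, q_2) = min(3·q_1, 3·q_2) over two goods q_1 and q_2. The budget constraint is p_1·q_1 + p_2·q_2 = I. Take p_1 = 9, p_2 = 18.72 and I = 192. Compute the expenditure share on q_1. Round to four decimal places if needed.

share on q_1 = 0.3247

Leontief preferences: the optimum is at the kink where q_1/3 = q_2/3, i.e. q_2 = q_1.
Budget: p_1·q_1 + p_2·q_1 = I, so (3·p_1 + 3·p_2)·q_1 = 3·I.
Demand: q_1*(p_1,p_2,I) = 3·I/(3·p_1 + 3·p_2), q_2* = 3·I/(3·p_1 + 3·p_2).
Here 3·9 + 3·18.72 = 83.16, giving q_1* = 6.9264 and q_2* = 6.9264.
Expenditure on q_1: 9·6.9264 = 62.3377; share = 0.3247.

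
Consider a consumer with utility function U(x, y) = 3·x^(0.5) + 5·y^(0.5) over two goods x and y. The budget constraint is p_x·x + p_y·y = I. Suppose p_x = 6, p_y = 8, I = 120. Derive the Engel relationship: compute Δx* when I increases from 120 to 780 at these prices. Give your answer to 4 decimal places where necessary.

MRS = MU_x/MU_y = (3/5)·(y/x)^(0.5). Set equal to p_x/p_y.
Solve for the ratio: y/x = [(5/3)·p_x/p_y]^(2).
Substitute y = (y/x)·x into the budget: x* = I/(p_x + p_y·(y/x)).
Numerically y/x = 1.5625, so x* = 120/(6 + 8·1.5625) = 6.4865.
At I' = 780: x* = 42.1622. Change: 42.1622 − 6.4865 = 35.6757.

Δx* = 35.6757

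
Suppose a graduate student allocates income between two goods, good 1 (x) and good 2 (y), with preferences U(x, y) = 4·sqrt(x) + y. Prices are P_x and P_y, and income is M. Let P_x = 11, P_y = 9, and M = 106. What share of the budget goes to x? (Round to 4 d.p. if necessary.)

Set MRS = P_x/P_y: 2·x^(−1/2) = P_x/P_y.
Solve: √x = 2·P_y/P_x, so x*(P_x,P_y) = (2·P_y/P_x)², and y* = (M − P_x·x*)/P_y.
Plugging in: x* = (2·9/11)² = 2.6777, y* = 8.5051.
Expenditure on x: 11·2.6777 = 29.4545; share = 0.2779.

share on x = 0.2779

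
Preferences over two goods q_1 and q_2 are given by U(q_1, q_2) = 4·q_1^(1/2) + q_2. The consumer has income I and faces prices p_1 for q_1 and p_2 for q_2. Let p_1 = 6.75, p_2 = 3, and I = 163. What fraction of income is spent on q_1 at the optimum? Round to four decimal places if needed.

MU_q_1 = 2/√q_1, MU_q_2 = 1. Tangency: 2/√q_1 = p_1/p_2.
Solve: √q_1 = 2·p_2/p_1, so q_1*(p_1,p_2) = (2·p_2/p_1)², and q_2* = (I − p_1·q_1*)/p_2.
Plugging in: q_1* = (2·3/6.75)² = 0.7901, q_2* = 52.5556.
Expenditure on q_1: 6.75·0.7901 = 5.3333; share = 0.0327.

share on q_1 = 0.0327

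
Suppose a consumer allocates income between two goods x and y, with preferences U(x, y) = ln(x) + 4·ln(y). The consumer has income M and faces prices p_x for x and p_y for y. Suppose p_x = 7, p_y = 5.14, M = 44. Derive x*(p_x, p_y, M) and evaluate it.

x* = 1.2571

Demand: x*(p_x,p_y,M) = 0.2·M/p_x and y* = 0.8·M/p_y.
At p_x=7, p_y=5.14, M=44: x* = 0.2·44/7 = 1.2571.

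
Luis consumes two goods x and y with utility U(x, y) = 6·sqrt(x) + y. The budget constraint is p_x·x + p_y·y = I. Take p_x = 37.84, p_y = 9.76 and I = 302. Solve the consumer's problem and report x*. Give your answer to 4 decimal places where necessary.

Utility is quasi-linear in y; the FOC for x is 3/√x = p_x/p_y.
Thus x* = (3·p_y/p_x)² — independent of I — with the rest of income spent on y.
Plugging in: x* = (3·9.76/37.84)² = 0.5987.

x* = 0.5987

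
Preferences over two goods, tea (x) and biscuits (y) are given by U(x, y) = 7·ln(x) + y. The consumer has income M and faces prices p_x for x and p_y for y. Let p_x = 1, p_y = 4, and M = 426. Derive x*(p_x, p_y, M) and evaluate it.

x* = 28

Set MRS = p_x/p_y: (7/x)/1 = p_x/p_y.
So x*(p_x,p_y) = 7·p_y/p_x, independent of income; and y* = (M − 7·p_y)/p_y.
At the given prices: x* = 7·4/1 = 28.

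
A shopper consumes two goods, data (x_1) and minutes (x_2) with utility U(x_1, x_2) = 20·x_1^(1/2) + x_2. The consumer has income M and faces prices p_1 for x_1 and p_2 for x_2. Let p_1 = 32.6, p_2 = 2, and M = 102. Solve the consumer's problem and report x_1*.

Solve: √x_1 = 10·p_2/p_1, so x_1*(p_1,p_2) = (10·p_2/p_1)², and x_2* = (M − p_1·x_1*)/p_2.
Plugging in: x_1* = (10·2/32.6)² = 0.3764.

x_1* = 0.3764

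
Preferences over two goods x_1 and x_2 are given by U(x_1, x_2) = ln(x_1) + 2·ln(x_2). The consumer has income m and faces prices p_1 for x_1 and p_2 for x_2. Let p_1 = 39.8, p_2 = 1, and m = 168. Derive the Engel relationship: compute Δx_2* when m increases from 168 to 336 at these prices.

Δx_2* = 112

The MRS is (1/2)·x_2/x_1. Set MRS = p_1/p_2.
So p_2·x_2 = 2·p_1·x_1; combined with the budget, a share 1/3 of income goes to x_1.
Demand: x_1*(p_1,p_2,m) = 1/3·m/p_1 and x_2* = 2/3·m/p_2.
At p_1=39.8, p_2=1, m=168: x_2* = 2/3·168/1 = 112.
At m' = 336: x_2* = 224. Change: 224 − 112 = 112.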